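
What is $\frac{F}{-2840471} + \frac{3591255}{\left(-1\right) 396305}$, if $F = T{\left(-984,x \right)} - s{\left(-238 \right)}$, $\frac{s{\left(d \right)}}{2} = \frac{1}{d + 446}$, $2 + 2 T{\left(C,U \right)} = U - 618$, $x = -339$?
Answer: $- \frac{16321065038475}{1801108575448} \approx -9.0617$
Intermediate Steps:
$T{\left(C,U \right)} = -310 + \frac{U}{2}$ ($T{\left(C,U \right)} = -1 + \frac{U - 618}{2} = -1 + \frac{-618 + U}{2} = -1 + \left(-309 + \frac{U}{2}\right) = -310 + \frac{U}{2}$)
$s{\left(d \right)} = \frac{2}{446 + d}$ ($s{\left(d \right)} = \frac{2}{d + 446} = \frac{2}{446 + d}$)
$F = - \frac{49869}{104}$ ($F = \left(-310 + \frac{1}{2} \left(-339\right)\right) - \frac{2}{446 - 238} = \left(-310 - \frac{339}{2}\right) - \frac{2}{208} = - \frac{959}{2} - 2 \cdot \frac{1}{208} = - \frac{959}{2} - \frac{1}{104} = - \frac{49869}{104} \approx -479.51$)
$\frac{F}{-2840471} + \frac{3591255}{\left(-1\right) 396305} = - \frac{49869}{104 \left(-2840471\right)} + \frac{3591255}{\left(-1\right) 396305} = \left(- \frac{49869}{104}\right) \left(- \frac{1}{2840471}\right) + \frac{3591255}{-396305} = \frac{49869}{295408984} + 3591255 \left(- \frac{1}{396305}\right) = \frac{49869}{295408984} - \frac{718251}{79261} = - \frac{16321065038475}{1801108575448}$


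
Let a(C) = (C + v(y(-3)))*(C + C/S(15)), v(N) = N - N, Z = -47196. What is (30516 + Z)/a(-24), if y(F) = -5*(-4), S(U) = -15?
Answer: -3475/112 ≈ -31.027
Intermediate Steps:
y(F) = 20
v(N) = 0
a(C) = 14*C**2/15 (a(C) = (C + 0)*(C + C/(-15)) = C*(C + C*(-1/15)) = C*(C - C/15) = C*(14*C/15) = 14*C**2/15)
(30516 + Z)/a(-24) = (30516 - 47196)/(((14/15)*(-24)**2)) = -16680/((14/15)*576) = -16680/2688/5 = -16680*5/2688 = -3475/112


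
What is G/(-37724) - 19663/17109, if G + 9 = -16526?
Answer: -458869697/645419916 ≈ -0.71096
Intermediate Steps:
G = -16535 (G = -9 - 16526 = -16535)
G/(-37724) - 19663/17109 = -16535/(-37724) - 19663/17109 = -16535*(-1/37724) - 19663*1/17109 = 16535/37724 - 19663/17109 = -458869697/645419916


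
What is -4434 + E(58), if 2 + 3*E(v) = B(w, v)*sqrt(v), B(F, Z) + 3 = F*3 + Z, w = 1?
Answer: -13304/3 + 58*sqrt(58)/3 ≈ -4287.4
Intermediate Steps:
B(F, Z) = -3 + Z + 3*F (B(F, Z) = -3 + (F*3 + Z) = -3 + (3*F + Z) = -3 + (Z + 3*F) = -3 + Z + 3*F)
E(v) = -2/3 + v**(3/2)/3 (E(v) = -2/3 + ((-3 + v + 3*1)*sqrt(v))/3 = -2/3 + ((-3 + v + 3)*sqrt(v))/3 = -2/3 + (v*sqrt(v))/3 = -2/3 + v**(3/2)/3)
-4434 + E(58) = -4434 + (-2/3 + 58**(3/2)/3) = -4434 + (-2/3 + (58*sqrt(58))/3) = -4434 + (-2/3 + 58*sqrt(58)/3) = -13304/3 + 58*sqrt(58)/3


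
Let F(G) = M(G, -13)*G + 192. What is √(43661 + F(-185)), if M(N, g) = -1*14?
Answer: √46443 ≈ 215.51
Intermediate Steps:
M(N, g) = -14
F(G) = 192 - 14*G (F(G) = -14*G + 192 = 192 - 14*G)
√(43661 + F(-185)) = √(43661 + (192 - 14*(-185))) = √(43661 + (192 + 2590)) = √(43661 + 2782) = √46443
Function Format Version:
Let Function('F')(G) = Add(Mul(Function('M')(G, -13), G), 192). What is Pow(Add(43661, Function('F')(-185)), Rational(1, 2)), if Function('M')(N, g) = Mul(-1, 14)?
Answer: Pow(46443, Rational(1, 2)) ≈ 215.51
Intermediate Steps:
Function('M')(N, g) = -14
Function('F')(G) = Add(192, Mul(-14, G)) (Function('F')(G) = Add(Mul(-14, G), 192) = Add(192, Mul(-14, G)))
Pow(Add(43661, Function('F')(-185)), Rational(1, 2)) = Pow(Add(43661, Add(192, Mul(-14, -185))), Rational(1, 2)) = Pow(Add(43661, Add(192, 2590)), Rational(1, 2)) = Pow(Add(43661, 2782), Rational(1, 2)) = Pow(46443, Rational(1, 2))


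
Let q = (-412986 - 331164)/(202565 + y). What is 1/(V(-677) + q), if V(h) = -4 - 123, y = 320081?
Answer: -261323/33560096 ≈ -0.0077867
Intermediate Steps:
V(h) = -127
q = -372075/261323 (q = (-412986 - 331164)/(202565 + 320081) = -744150/522646 = -744150*1/522646 = -372075/261323 ≈ -1.4238)
1/(V(-677) + q) = 1/(-127 - 372075/261323) = 1/(-33560096/261323) = -261323/33560096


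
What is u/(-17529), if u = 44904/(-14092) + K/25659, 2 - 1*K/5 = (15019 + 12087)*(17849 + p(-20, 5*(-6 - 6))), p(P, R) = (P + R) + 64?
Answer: 8515049576974/1584563000553 ≈ 5.3737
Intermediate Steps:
p(P, R) = 64 + P + R
K = -2416906480 (K = 10 - 5*(15019 + 12087)*(17849 + (64 - 20 + 5*(-6 - 6))) = 10 - 135530*(17849 + (64 - 20 + 5*(-12))) = 10 - 135530*(17849 + (64 - 20 - 60)) = 10 - 135530*(17849 - 16) = 10 - 135530*17833 = 10 - 5*483381298 = 10 - 2416906490 = -2416906480)
u = -8515049576974/90396657 (u = 44904/(-14092) - 2416906480/25659 = 44904*(-1/14092) - 2416906480*1/25659 = -11226/3523 - 2416906480/25659 = -8515049576974/90396657 ≈ -94197.)
u/(-17529) = -8515049576974/90396657/(-17529) = -8515049576974/90396657*(-1/17529) = 8515049576974/1584563000553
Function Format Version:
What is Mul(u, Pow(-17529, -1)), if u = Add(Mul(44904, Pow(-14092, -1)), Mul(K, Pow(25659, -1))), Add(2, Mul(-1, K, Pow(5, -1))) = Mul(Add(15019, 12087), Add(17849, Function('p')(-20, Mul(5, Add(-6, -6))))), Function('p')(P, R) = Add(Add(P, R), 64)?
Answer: Rational(8515049576974, 1584563000553) ≈ 5.3737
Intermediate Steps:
Function('p')(P, R) = Add(64, P, R)
K = -2416906480 (K = Add(10, Mul(-5, Mul(Add(15019, 12087), Add(17849, Add(64, -20, Mul(5, Add(-6, -6))))))) = Add(10, Mul(-5, Mul(27106, Add(17849, Add(64, -20, Mul(5, -12)))))) = Add(10, Mul(-5, Mul(27106, Add(17849, Add(64, -20, -60))))) = Add(10, Mul(-5, Mul(27106, Add(17849, -16)))) = Add(10, Mul(-5, Mul(27106, 17833))) = Add(10, Mul(-5, 483381298)) = Add(10, -2416906490) = -2416906480)
u = Rational(-8515049576974, 90396657) (u = Add(Mul(44904, Pow(-14092, -1)), Mul(-2416906480, Pow(25659, -1))) = Add(Mul(44904, Rational(-1, 14092)), Mul(-2416906480, Rational(1, 25659))) = Add(Rational(-11226, 3523), Rational(-2416906480, 25659)) = Rational(-8515049576974, 90396657) ≈ -94197.)
Mul(u, Pow(-17529, -1)) = Mul(Rational(-8515049576974, 90396657), Pow(-17529, -1)) = Mul(Rational(-8515049576974, 90396657), Rational(-1, 17529)) = Rational(8515049576974, 1584563000553)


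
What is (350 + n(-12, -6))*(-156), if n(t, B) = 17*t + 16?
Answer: -25272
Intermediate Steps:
n(t, B) = 16 + 17*t
(350 + n(-12, -6))*(-156) = (350 + (16 + 17*(-12)))*(-156) = (350 + (16 - 204))*(-156) = (350 - 188)*(-156) = 162*(-156) = -25272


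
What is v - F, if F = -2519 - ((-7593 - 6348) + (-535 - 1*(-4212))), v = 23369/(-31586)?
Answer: -244656939/31586 ≈ -7745.7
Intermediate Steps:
v = -23369/31586 (v = 23369*(-1/31586) = -23369/31586 ≈ -0.73985)
F = 7745 (F = -2519 - (-13941 + (-535 + 4212)) = -2519 - (-13941 + 3677) = -2519 - 1*(-10264) = -2519 + 10264 = 7745)
v - F = -23369/31586 - 1*7745 = -23369/31586 - 7745 = -244656939/31586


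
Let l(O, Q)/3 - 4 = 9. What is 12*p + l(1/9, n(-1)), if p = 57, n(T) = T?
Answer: 723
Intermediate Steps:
l(O, Q) = 39 (l(O, Q) = 12 + 3*9 = 12 + 27 = 39)
12*p + l(1/9, n(-1)) = 12*57 + 39 = 684 + 39 = 723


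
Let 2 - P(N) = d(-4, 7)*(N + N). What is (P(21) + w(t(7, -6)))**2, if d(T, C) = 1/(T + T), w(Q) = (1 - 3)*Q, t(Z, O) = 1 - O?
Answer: 729/16 ≈ 45.563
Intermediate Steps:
w(Q) = -2*Q
d(T, C) = 1/(2*T)
P(N) = 2 + N/4 (P(N) = 2 - (1/2)/(-4)*(N + N) = 2 - (1/2)*(-1/4)*2*N = 2 - (-1)*2*N/8 = 2 - (-1)*N/4 = 2 + N/4)
(P(21) + w(t(7, -6)))**2 = ((2 + (1/4)*21) - 2*(1 - 1*(-6)))**2 = ((2 + 21/4) - 2*(1 + 6))**2 = (29/4 - 2*7)**2 = (29/4 - 14)**2 = (-27/4)**2 = 729/16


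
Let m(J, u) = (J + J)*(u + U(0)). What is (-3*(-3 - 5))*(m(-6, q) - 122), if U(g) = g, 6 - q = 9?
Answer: -2064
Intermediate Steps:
q = -3 (q = 6 - 1*9 = 6 - 9 = -3)
m(J, u) = 2*J*u (m(J, u) = (J + J)*(u + 0) = (2*J)*u = 2*J*u)
(-3*(-3 - 5))*(m(-6, q) - 122) = (-3*(-3 - 5))*(2*(-6)*(-3) - 122) = (-3*(-8))*(36 - 122) = 24*(-86) = -2064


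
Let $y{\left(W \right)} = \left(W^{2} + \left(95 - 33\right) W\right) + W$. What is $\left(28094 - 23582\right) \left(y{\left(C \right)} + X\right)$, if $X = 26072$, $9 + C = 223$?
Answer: $385099200$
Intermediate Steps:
$C = 214$ ($C = -9 + 223 = 214$)
$y{\left(W \right)} = W^{2} + 63 W$ ($y{\left(W \right)} = \left(W^{2} + 62 W\right) + W = W^{2} + 63 W$)
$\left(28094 - 23582\right) \left(y{\left(C \right)} + X\right) = \left(28094 - 23582\right) \left(214 \left(63 + 214\right) + 26072\right) = 4512 \left(214 \cdot 277 + 26072\right) = 4512 \left(59278 + 26072\right) = 4512 \cdot 85350 = 385099200$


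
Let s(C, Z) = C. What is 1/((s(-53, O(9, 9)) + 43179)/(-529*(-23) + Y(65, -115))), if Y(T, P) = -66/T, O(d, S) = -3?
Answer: 790789/2803190 ≈ 0.28210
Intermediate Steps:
1/((s(-53, O(9, 9)) + 43179)/(-529*(-23) + Y(65, -115))) = 1/((-53 + 43179)/(-529*(-23) - 66/65)) = 1/(43126/(12167 - 66*1/65)) = 1/(43126/(12167 - 66/65)) = 1/(43126/(790789/65)) = 1/(43126*(65/790789)) = 1/(2803190/790789) = 790789/2803190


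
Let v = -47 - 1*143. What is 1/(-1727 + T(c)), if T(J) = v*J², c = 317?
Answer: -1/19094637 ≈ -5.2371e-8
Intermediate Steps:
v = -190 (v = -47 - 143 = -190)
T(J) = -190*J²
1/(-1727 + T(c)) = 1/(-1727 - 190*317²) = 1/(-1727 - 190*100489) = 1/(-1727 - 19092910) = 1/(-19094637) = -1/19094637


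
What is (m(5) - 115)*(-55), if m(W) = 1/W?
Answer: 6314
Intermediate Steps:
(m(5) - 115)*(-55) = (1/5 - 115)*(-55) = (⅕ - 115)*(-55) = -574/5*(-55) = 6314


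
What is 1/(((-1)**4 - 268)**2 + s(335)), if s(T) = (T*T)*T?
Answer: 1/37666664 ≈ 2.6549e-8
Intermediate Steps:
s(T) = T**3 (s(T) = T**2*T = T**3)
1/(((-1)**4 - 268)**2 + s(335)) = 1/(((-1)**4 - 268)**2 + 335**3) = 1/((1 - 268)**2 + 37595375) = 1/((-267)**2 + 37595375) = 1/(71289 + 37595375) = 1/37666664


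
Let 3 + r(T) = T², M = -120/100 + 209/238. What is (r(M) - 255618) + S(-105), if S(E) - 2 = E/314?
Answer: -56831235661377/222327700 ≈ -2.5562e+5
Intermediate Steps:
M = -383/1190 (M = -120*1/100 + 209*(1/238) = -6/5 + 209/238 = -383/1190 ≈ -0.32185)
S(E) = 2 + E/314
r(T) = -3 + T²
(r(M) - 255618) + S(-105) = ((-3 + (-383/1190)²) - 255618) + (2 + (1/314)*(-105)) = ((-3 + 146689/1416100) - 255618) + (2 - 105/314) = (-4101611/1416100 - 255618) + 523/314 = -361984751411/1416100 + 523/314 = -56831235661377/222327700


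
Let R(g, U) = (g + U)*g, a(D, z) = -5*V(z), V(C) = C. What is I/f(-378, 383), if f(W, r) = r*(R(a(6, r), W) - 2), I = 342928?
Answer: 342928/1681788619 ≈ 0.00020391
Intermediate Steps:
a(D, z) = -5*z
R(g, U) = g*(U + g) (R(g, U) = (U + g)*g = g*(U + g))
f(W, r) = r*(-2 - 5*r*(W - 5*r)) (f(W, r) = r*((-5*r)*(W - 5*r) - 2) = r*(-5*r*(W - 5*r) - 2) = r*(-2 - 5*r*(W - 5*r)))
I/f(-378, 383) = 342928/((383*(-2 - 5*383*(-378 - 5*383)))) = 342928/((383*(-2 - 5*383*(-378 - 1915)))) = 342928/((383*(-2 - 5*383*(-2293)))) = 342928/((383*(-2 + 4391095))) = 342928/((383*4391093)) = 342928/1681788619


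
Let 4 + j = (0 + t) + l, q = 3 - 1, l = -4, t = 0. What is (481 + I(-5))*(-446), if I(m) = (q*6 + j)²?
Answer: -221662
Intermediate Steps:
q = 2
j = -8 (j = -4 + ((0 + 0) - 4) = -4 + (0 - 4) = -4 - 4 = -8)
I(m) = 16 (I(m) = (2*6 - 8)² = (12 - 8)² = 4² = 16)
(481 + I(-5))*(-446) = (481 + 16)*(-446) = 497*(-446) = -221662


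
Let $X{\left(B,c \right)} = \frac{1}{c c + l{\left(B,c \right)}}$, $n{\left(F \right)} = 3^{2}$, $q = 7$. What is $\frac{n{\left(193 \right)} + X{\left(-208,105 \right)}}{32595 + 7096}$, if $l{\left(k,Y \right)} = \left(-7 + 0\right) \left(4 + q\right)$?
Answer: $\frac{98533}{434537068} \approx 0.00022675$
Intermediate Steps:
$l{\left(k,Y \right)} = -77$ ($l{\left(k,Y \right)} = \left(-7 + 0\right) \left(4 + 7\right) = \left(-7\right) 11 = -77$)
$n{\left(F \right)} = 9$
$X{\left(B,c \right)} = \frac{1}{-77 + c^{2}}$ ($X{\left(B,c \right)} = \frac{1}{c c - 77} = \frac{1}{c^{2} - 77} = \frac{1}{-77 + c^{2}}$)
$\frac{n{\left(193 \right)} + X{\left(-208,105 \right)}}{32595 + 7096} = \frac{9 + \frac{1}{-77 + 105^{2}}}{32595 + 7096} = \frac{9 + \frac{1}{-77 + 11025}}{39691} = \left(9 + \frac{1}{10948}\right) \frac{1}{39691} = \frac{98533}{10948} \cdot \frac{1}{39691} = \frac{98533}{434537068}$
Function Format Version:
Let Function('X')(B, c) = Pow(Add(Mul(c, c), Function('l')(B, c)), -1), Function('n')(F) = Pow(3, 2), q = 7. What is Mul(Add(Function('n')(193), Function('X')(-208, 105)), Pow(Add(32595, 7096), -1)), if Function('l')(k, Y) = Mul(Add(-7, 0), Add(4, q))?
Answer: Rational(98533, 434537068) ≈ 0.00022675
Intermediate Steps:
Function('l')(k, Y) = -77 (Function('l')(k, Y) = Mul(Add(-7, 0), Add(4, 7)) = Mul(-7, 11) = -77)
Function('n')(F) = 9
Function('X')(B, c) = Pow(Add(-77, Pow(c, 2)), -1) (Function('X')(B, c) = Pow(Add(Mul(c, c), -77), -1) = Pow(Add(Pow(c, 2), -77), -1) = Pow(Add(-77, Pow(c, 2)), -1))
Mul(Add(Function('n')(193), Function('X')(-208, 105)), Pow(Add(32595, 7096), -1)) = Mul(Add(9, Pow(Add(-77, Pow(105, 2)), -1)), Pow(Add(32595, 7096), -1)) = Mul(Add(9, Pow(Add(-77, 11025), -1)), Pow(39691, -1)) = Mul(Add(9, Pow(10948, -1)), Rational(1, 39691)) = Mul(Add(9, Rational(1, 10948)), Rational(1, 39691)) = Mul(Rational(98533, 10948), Rational(1, 39691)) = Rational(98533, 434537068)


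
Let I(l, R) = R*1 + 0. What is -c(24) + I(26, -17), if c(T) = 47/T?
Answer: -455/24 ≈ -18.958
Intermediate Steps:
I(l, R) = R (I(l, R) = R + 0 = R)
-c(24) + I(26, -17) = -47/24 - 17 = -455/24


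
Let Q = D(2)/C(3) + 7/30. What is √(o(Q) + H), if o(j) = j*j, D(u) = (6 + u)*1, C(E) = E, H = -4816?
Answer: I*√480759/10 ≈ 69.337*I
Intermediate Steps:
D(u) = 6 + u
Q = 29/10 (Q = (6 + 2)/3 + 7/30 = 8*(⅓) + 7*(1/30) = 8/3 + 7/30 = 29/10 ≈ 2.9000)
o(j) = j²
√(o(Q) + H) = √((29/10)² - 4816) = √(841/100 - 4816) = √(-480759/100) = I*√480759/10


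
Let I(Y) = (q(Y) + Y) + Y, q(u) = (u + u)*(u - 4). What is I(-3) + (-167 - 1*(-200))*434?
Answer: 14358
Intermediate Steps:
q(u) = 2*u*(-4 + u) (q(u) = (2*u)*(-4 + u) = 2*u*(-4 + u))
I(Y) = 2*Y + 2*Y*(-4 + Y) (I(Y) = (2*Y*(-4 + Y) + Y) + Y = (Y + 2*Y*(-4 + Y)) + Y = 2*Y + 2*Y*(-4 + Y))
I(-3) + (-167 - 1*(-200))*434 = 2*(-3)*(-3 - 3) + (-167 - 1*(-200))*434 = 2*(-3)*(-6) + (-167 + 200)*434 = 36 + 33*434 = 36 + 14322 = 14358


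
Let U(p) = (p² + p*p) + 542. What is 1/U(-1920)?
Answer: 1/7373342 ≈ 1.3562e-7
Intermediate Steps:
U(p) = 542 + 2*p² (U(p) = (p² + p²) + 542 = 2*p² + 542 = 542 + 2*p²)
1/U(-1920) = 1/(542 + 2*(-1920)²) = 1/(542 + 2*3686400) = 1/(542 + 7372800) = 1/7373342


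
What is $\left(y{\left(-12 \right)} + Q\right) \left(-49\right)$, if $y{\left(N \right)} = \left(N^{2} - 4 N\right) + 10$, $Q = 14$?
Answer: $-10584$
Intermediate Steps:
$y{\left(N \right)} = 10 + N^{2} - 4 N$
$\left(y{\left(-12 \right)} + Q\right) \left(-49\right) = \left(\left(10 + \left(-12\right)^{2} - -48\right) + 14\right) \left(-49\right) = \left(\left(10 + 144 + 48\right) + 14\right) \left(-49\right) = \left(202 + 14\right) \left(-49\right) = 216 \left(-49\right) = -10584$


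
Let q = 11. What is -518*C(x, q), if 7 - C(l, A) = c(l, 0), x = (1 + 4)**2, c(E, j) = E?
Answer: 9324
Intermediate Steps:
x = 25 (x = 5**2 = 25)
C(l, A) = 7 - l
-518*C(x, q) = -518*(7 - 1*25) = -518*(7 - 25) = -518*(-18) = 9324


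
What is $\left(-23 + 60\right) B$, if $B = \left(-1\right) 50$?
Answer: $-1850$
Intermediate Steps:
$B = -50$
$\left(-23 + 60\right) B = \left(-23 + 60\right) \left(-50\right) = 37 \left(-50\right) = -1850$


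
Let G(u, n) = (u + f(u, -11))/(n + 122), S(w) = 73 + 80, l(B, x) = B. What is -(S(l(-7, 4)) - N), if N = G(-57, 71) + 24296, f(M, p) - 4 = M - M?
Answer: 4659546/193 ≈ 24143.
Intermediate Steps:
f(M, p) = 4 (f(M, p) = 4 + (M - M) = 4 + 0 = 4)
S(w) = 153
G(u, n) = (4 + u)/(122 + n) (G(u, n) = (u + 4)/(n + 122) = (4 + u)/(122 + n))
N = 4689075/193 (N = (4 - 57)/(122 + 71) + 24296 = -53/193 + 24296 = 4689075/193 ≈ 24296.)
-(S(l(-7, 4)) - N) = -(153 - 1*4689075/193) = -(153 - 4689075/193) = -1*(-4659546/193) = 4659546/193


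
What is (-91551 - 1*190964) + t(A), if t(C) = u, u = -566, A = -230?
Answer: -283081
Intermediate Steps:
t(C) = -566
(-91551 - 1*190964) + t(A) = (-91551 - 1*190964) - 566 = (-91551 - 190964) - 566 = -282515 - 566 = -283081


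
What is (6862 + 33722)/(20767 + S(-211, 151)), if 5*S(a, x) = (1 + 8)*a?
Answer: 25365/12742 ≈ 1.9907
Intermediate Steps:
S(a, x) = 9*a/5 (S(a, x) = ((1 + 8)*a)/5 = (9*a)/5 = 9*a/5)
(6862 + 33722)/(20767 + S(-211, 151)) = (6862 + 33722)/(20767 + (9/5)*(-211)) = 40584/(20767 - 1899/5) = 40584/(101936/5) = 40584*(5/101936) = 25365/12742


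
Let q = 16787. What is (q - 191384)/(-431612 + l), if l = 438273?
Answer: -174597/6661 ≈ -26.212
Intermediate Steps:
(q - 191384)/(-431612 + l) = (16787 - 191384)/(-431612 + 438273) = -174597/6661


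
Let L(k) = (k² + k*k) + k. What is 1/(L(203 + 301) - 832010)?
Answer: -1/323474 ≈ -3.0914e-6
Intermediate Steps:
L(k) = k + 2*k² (L(k) = (k² + k²) + k = 2*k² + k = k + 2*k²)
1/(L(203 + 301) - 832010) = 1/((203 + 301)*(1 + 2*(203 + 301)) - 832010) = 1/(504*(1 + 2*504) - 832010) = 1/(504*(1 + 1008) - 832010) = 1/(504*1009 - 832010) = 1/(508536 - 832010) = 1/(-323474) = -1/323474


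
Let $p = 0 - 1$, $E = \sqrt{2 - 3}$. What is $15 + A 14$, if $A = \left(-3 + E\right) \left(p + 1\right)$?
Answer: $15$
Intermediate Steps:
$E = i$ ($E = \sqrt{-1} = i \approx 1.0 i$)
$p = -1$ ($p = 0 - 1 = -1$)
$A = 0$ ($A = \left(-3 + i\right) \left(-1 + 1\right) = \left(-3 + i\right) 0 = 0$)
$15 + A 14 = 15 + 0 \cdot 14 = 15 + 0 = 15$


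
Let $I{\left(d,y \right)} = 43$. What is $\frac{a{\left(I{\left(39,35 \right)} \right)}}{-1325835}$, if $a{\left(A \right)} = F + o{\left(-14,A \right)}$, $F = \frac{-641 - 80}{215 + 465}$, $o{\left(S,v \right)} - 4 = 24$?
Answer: $- \frac{2617}{128795400} \approx -2.0319 \cdot 10^{-5}$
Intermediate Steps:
$o{\left(S,v \right)} = 28$ ($o{\left(S,v \right)} = 4 + 24 = 28$)
$F = - \frac{721}{680} \approx -1.0603$
$a{\left(A \right)} = \frac{18319}{680}$ ($a{\left(A \right)} = - \frac{721}{680} + 28 = \frac{18319}{680}$)
$\frac{a{\left(I{\left(39,35 \right)} \right)}}{-1325835} = \frac{18319}{680 \left(-1325835\right)} = \frac{18319}{680} \left(- \frac{1}{1325835}\right) = - \frac{2617}{128795400}$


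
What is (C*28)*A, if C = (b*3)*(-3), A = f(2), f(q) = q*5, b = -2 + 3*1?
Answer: -2520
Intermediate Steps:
b = 1 (b = -2 + 3 = 1)
f(q) = 5*q
A = 10 (A = 5*2 = 10)
C = -9 (C = (1*3)*(-3) = 3*(-3) = -9)
(C*28)*A = -9*28*10 = -252*10 = -2520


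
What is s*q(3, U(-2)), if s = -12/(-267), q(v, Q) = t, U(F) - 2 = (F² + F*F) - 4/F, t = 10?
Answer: 40/89 ≈ 0.44944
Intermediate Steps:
U(F) = 2 - 4/F + 2*F² (U(F) = 2 + ((F² + F*F) - 4/F) = 2 + ((F² + F²) - 4/F) = 2 + (2*F² - 4/F) = 2 + (-4/F + 2*F²) = 2 - 4/F + 2*F²)
q(v, Q) = 10
s = 4/89 (s = -12*(-1/267) = 4/89 ≈ 0.044944)
s*q(3, U(-2)) = (4/89)*10 = 40/89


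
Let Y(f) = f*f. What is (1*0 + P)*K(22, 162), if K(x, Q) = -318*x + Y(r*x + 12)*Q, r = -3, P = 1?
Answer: 465396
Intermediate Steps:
Y(f) = f²
K(x, Q) = -318*x + Q*(12 - 3*x)² (K(x, Q) = -318*x + (-3*x + 12)²*Q = -318*x + (12 - 3*x)²*Q = -318*x + Q*(12 - 3*x)²)
(1*0 + P)*K(22, 162) = (1*0 + 1)*(-318*22 + 9*162*(-4 + 22)²) = (0 + 1)*(-6996 + 9*162*18²) = 1*(-6996 + 9*162*324) = 1*(-6996 + 472392) = 1*465396 = 465396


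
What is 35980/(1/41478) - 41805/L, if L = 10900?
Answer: 3253384990839/2180 ≈ 1.4924e+9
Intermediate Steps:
35980/(1/41478) - 41805/L = 35980/(1/41478) - 41805/10900 = 35980/(1/41478) - 41805*1/10900 = 35980*41478 - 8361/2180 = 1492378440 - 8361/2180 = 3253384990839/2180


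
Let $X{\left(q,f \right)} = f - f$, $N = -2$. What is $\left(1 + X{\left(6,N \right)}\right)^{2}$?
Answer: $1$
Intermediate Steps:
$X{\left(q,f \right)} = 0$
$\left(1 + X{\left(6,N \right)}\right)^{2} = \left(1 + 0\right)^{2} = 1^{2} = 1$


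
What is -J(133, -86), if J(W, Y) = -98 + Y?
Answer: 184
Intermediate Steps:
-J(133, -86) = -(-98 - 86) = -1*(-184) = 184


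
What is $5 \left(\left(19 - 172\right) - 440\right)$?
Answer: $-2965$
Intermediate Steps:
$5 \left(\left(19 - 172\right) - 440\right) = 5 \left(-153 - 440\right) = 5 \left(-593\right) = -2965$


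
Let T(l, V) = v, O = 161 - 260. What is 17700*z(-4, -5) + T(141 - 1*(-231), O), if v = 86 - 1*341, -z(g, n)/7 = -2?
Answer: 247545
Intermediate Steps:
z(g, n) = 14 (z(g, n) = -7*(-2) = 14)
O = -99
v = -255 (v = 86 - 341 = -255)
T(l, V) = -255
17700*z(-4, -5) + T(141 - 1*(-231), O) = 17700*14 - 255 = 247800 - 255 = 247545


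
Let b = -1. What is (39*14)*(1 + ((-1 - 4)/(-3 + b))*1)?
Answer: 2457/2 ≈ 1228.5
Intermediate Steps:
(39*14)*(1 + ((-1 - 4)/(-3 + b))*1) = (39*14)*(1 + ((-1 - 4)/(-3 - 1))*1) = 546*(1 - 5/(-4)*1) = 546*(1 - 5*(-¼)*1) = 546*(1 + (5/4)*1) = 546*(1 + 5/4) = 546*(9/4) = 2457/2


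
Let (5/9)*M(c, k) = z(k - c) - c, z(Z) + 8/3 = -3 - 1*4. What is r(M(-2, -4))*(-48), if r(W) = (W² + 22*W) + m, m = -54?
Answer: 200592/25 ≈ 8023.7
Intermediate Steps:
z(Z) = -29/3 (z(Z) = -8/3 + (-3 - 1*4) = -8/3 + (-3 - 4) = -8/3 - 7 = -29/3)
M(c, k) = -87/5 - 9*c/5 (M(c, k) = 9*(-29/3 - c)/5 = -87/5 - 9*c/5)
r(W) = -54 + W² + 22*W (r(W) = (W² + 22*W) - 54 = -54 + W² + 22*W)
r(M(-2, -4))*(-48) = (-54 + (-87/5 - 9/5*(-2))² + 22*(-87/5 - 9/5*(-2)))*(-48) = (-54 + (-87/5 + 18/5)² + 22*(-87/5 + 18/5))*(-48) = (-54 + (-69/5)² + 22*(-69/5))*(-48) = (-54 + 4761/25 - 1518/5)*(-48) = -4179/25*(-48) = 200592/25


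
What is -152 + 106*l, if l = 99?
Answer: 10342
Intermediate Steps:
-152 + 106*l = -152 + 106*99 = -152 + 10494 = 10342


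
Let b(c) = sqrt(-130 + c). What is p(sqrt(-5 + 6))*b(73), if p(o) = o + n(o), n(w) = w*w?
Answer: 2*I*sqrt(57) ≈ 15.1*I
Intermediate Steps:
n(w) = w**2
p(o) = o + o**2
p(sqrt(-5 + 6))*b(73) = (sqrt(-5 + 6)*(1 + sqrt(-5 + 6)))*sqrt(-130 + 73) = (sqrt(1)*(1 + sqrt(1)))*sqrt(-57) = (1*(1 + 1))*(I*sqrt(57)) = (1*2)*(I*sqrt(57)) = 2*(I*sqrt(57)) = 2*I*sqrt(57)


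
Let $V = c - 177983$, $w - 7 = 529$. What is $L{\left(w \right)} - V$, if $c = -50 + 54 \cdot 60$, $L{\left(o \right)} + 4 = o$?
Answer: $175325$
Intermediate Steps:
$w = 536$ ($w = 7 + 529 = 536$)
$L{\left(o \right)} = -4 + o$
$c = 3190$ ($c = -50 + 3240 = 3190$)
$V = -174793$ ($V = 3190 - 177983 = -174793$)
$L{\left(w \right)} - V = \left(-4 + 536\right) - -174793 = 532 + 174793 = 175325$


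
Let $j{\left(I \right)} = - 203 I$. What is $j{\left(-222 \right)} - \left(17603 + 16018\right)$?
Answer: $11445$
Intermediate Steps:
$j{\left(-222 \right)} - \left(17603 + 16018\right) = \left(-203\right) \left(-222\right) - \left(17603 + 16018\right) = 45066 - 33621 = 11445$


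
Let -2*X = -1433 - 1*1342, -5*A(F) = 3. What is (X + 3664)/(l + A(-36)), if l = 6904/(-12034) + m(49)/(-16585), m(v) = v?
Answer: -201639604067/46968568 ≈ -4293.1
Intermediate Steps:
A(F) = -⅗ (A(F) = -⅕*3 = -⅗)
X = 2775/2 (X = -(-1433 - 1*1342)/2 = -(-1433 - 1342)/2 = -½*(-2775) = 2775/2 ≈ 1387.5)
l = -57546253/99791945 (l = 6904/(-12034) + 49/(-16585) = 6904*(-1/12034) + 49*(-1/16585) = -3452/6017 - 49/16585 = -57546253/99791945 ≈ -0.57666)
(X + 3664)/(l + A(-36)) = (2775/2 + 3664)/(-57546253/99791945 - ⅗) = 10103/(2*(-23484284/19958389)) = (10103/2)*(-19958389/23484284) = -201639604067/46968568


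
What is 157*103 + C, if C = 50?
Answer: 16221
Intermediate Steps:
157*103 + C = 157*103 + 50 = 16171 + 50 = 16221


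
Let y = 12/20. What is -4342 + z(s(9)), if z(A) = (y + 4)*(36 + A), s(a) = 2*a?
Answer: -20468/5 ≈ -4093.6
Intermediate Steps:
y = ⅗ (y = 12*(1/20) = ⅗ ≈ 0.60000)
z(A) = 828/5 + 23*A/5 (z(A) = (⅗ + 4)*(36 + A) = 23*(36 + A)/5 = 828/5 + 23*A/5)
-4342 + z(s(9)) = -4342 + (828/5 + 23*(2*9)/5) = -4342 + (828/5 + (23/5)*18) = -4342 + (828/5 + 414/5) = -4342 + 1242/5 = -20468/5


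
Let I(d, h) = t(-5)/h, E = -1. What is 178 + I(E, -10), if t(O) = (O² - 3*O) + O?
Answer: 349/2 ≈ 174.50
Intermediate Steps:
t(O) = O² - 2*O
I(d, h) = 35/h (I(d, h) = (-5*(-2 - 5))/h = (-5*(-7))/h = 35/h)
178 + I(E, -10) = 178 + 35/(-10) = 178 + 35*(-⅒) = 178 - 7/2 = 349/2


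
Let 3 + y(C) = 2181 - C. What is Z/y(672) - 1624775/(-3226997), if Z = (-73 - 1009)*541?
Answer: -943257253382/2429928741 ≈ -388.18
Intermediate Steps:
Z = -585362 (Z = -1082*541 = -585362)
y(C) = 2178 - C (y(C) = -3 + (2181 - C) = 2178 - C)
Z/y(672) - 1624775/(-3226997) = -585362/(2178 - 1*672) - 1624775/(-3226997) = -585362/(2178 - 672) - 1624775*(-1/3226997) = -585362/1506 + 1624775/3226997 = -585362*1/1506 + 1624775/3226997 = -292681/753 + 1624775/3226997 = -943257253382/2429928741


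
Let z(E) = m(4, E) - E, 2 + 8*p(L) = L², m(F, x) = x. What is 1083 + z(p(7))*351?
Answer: 1083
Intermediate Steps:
p(L) = -¼ + L²/8
z(E) = 0 (z(E) = E - E = 0)
1083 + z(p(7))*351 = 1083 + 0*351 = 1083 + 0 = 1083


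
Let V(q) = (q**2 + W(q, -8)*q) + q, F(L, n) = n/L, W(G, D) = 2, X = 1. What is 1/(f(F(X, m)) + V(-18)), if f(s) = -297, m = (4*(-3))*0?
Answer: -1/27 ≈ -0.037037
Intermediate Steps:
m = 0 (m = -12*0 = 0)
V(q) = q**2 + 3*q (V(q) = (q**2 + 2*q) + q = q**2 + 3*q)
1/(f(F(X, m)) + V(-18)) = 1/(-297 - 18*(3 - 18)) = 1/(-297 - 18*(-15)) = 1/(-297 + 270) = 1/(-27) = -1/27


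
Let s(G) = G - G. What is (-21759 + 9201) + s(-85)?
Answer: -12558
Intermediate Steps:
s(G) = 0
(-21759 + 9201) + s(-85) = (-21759 + 9201) + 0 = -12558 + 0 = -12558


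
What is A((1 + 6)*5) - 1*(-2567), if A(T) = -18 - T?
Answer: 2514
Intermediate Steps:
A((1 + 6)*5) - 1*(-2567) = (-18 - (1 + 6)*5) - 1*(-2567) = (-18 - 7*5) + 2567 = (-18 - 1*35) + 2567 = (-18 - 35) + 2567 = -53 + 2567 = 2514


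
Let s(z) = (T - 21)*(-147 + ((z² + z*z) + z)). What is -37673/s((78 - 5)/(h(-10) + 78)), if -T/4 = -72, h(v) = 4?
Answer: 63328313/64866582 ≈ 0.97629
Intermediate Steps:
T = 288 (T = -4*(-72) = 288)
s(z) = -39249 + 267*z + 534*z² (s(z) = (288 - 21)*(-147 + ((z² + z*z) + z)) = 267*(-147 + ((z² + z²) + z)) = 267*(-147 + (2*z² + z)) = 267*(-147 + (z + 2*z²)) = 267*(-147 + z + 2*z²) = -39249 + 267*z + 534*z²)
-37673/s((78 - 5)/(h(-10) + 78)) = -37673/(-39249 + 267*((78 - 5)/(4 + 78)) + 534*((78 - 5)/(4 + 78))²) = -37673/(-39249 + 267*(73/82) + 534*(73/82)²) = -37673/(-39249 + 19491/82 + 534*(5329/6724)) = -37673/(-39249 + 19491/82 + 1422843/3362) = -37673/(-64866582/1681) = -37673*(-1681/64866582) = 63328313/64866582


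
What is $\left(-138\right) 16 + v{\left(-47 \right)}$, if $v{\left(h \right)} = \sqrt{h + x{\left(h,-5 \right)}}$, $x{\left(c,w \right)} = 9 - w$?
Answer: $-2208 + i \sqrt{33} \approx -2208.0 + 5.7446 i$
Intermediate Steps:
$v{\left(h \right)} = \sqrt{14 + h}$ ($v{\left(h \right)} = \sqrt{h + \left(9 - -5\right)} = \sqrt{h + \left(9 + 5\right)} = \sqrt{h + 14} = \sqrt{14 + h}$)
$\left(-138\right) 16 + v{\left(-47 \right)} = \left(-138\right) 16 + \sqrt{14 - 47} = -2208 + \sqrt{-33} = -2208 + i \sqrt{33}$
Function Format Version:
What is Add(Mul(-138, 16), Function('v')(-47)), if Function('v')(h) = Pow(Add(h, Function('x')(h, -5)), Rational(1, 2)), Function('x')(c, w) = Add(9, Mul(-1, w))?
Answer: Add(-2208, Mul(I, Pow(33, Rational(1, 2)))) ≈ Add(-2208.0, Mul(5.7446, I))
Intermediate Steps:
Function('v')(h) = Pow(Add(14, h), Rational(1, 2)) (Function('v')(h) = Pow(Add(h, Add(9, Mul(-1, -5))), Rational(1, 2)) = Pow(Add(h, Add(9, 5)), Rational(1, 2)) = Pow(Add(h, 14), Rational(1, 2)) = Pow(Add(14, h), Rational(1, 2)))
Add(Mul(-138, 16), Function('v')(-47)) = Add(Mul(-138, 16), Pow(Add(14, -47), Rational(1, 2))) = Add(-2208, Pow(-33, Rational(1, 2))) = Add(-2208, Mul(I, Pow(33, Rational(1, 2))))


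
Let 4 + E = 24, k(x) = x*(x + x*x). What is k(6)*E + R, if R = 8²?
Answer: 5104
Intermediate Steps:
R = 64
k(x) = x*(x + x²)
E = 20 (E = -4 + 24 = 20)
k(6)*E + R = (6²*(1 + 6))*20 + 64 = (36*7)*20 + 64 = 252*20 + 64 = 5040 + 64 = 5104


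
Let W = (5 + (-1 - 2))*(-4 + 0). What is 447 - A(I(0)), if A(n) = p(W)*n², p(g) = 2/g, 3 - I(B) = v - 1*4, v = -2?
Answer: 1869/4 ≈ 467.25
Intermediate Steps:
I(B) = 9 (I(B) = 3 - (-2 - 1*4) = 3 - (-2 - 4) = 3 - 1*(-6) = 3 + 6 = 9)
W = -8 (W = (5 - 3)*(-4) = 2*(-4) = -8)
A(n) = -n²/4 (A(n) = (2/(-8))*n² = (2*(-⅛))*n² = -n²/4)
447 - A(I(0)) = 447 - (-1)*9²/4 = 447 - (-1)*81/4 = 447 - 1*(-81/4) = 447 + 81/4 = 1869/4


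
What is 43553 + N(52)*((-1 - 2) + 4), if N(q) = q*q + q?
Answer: 46309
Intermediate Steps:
N(q) = q + q**2 (N(q) = q**2 + q = q + q**2)
43553 + N(52)*((-1 - 2) + 4) = 43553 + (52*(1 + 52))*((-1 - 2) + 4) = 43553 + (52*53)*(-3 + 4) = 43553 + 2756*1 = 43553 + 2756 = 46309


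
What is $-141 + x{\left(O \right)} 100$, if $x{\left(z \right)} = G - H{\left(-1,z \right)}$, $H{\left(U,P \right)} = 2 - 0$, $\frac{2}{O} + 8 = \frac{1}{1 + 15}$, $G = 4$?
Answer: $59$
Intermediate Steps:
$O = - \frac{32}{127}$ ($O = \frac{2}{-8 + \frac{1}{1 + 15}} = \frac{2}{-8 + \frac{1}{16}} = \frac{2}{- \frac{127}{16}} = 2 \left(- \frac{16}{127}\right) = - \frac{32}{127} \approx -0.25197$)
$H{\left(U,P \right)} = 2$ ($H{\left(U,P \right)} = 2 + 0 = 2$)
$x{\left(z \right)} = 2$ ($x{\left(z \right)} = 4 - 2 = 2$)
$-141 + x{\left(O \right)} 100 = -141 + 2 \cdot 100 = -141 + 200 = 59$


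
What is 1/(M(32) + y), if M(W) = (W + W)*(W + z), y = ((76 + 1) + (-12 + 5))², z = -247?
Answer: -1/8860 ≈ -0.00011287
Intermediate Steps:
y = 4900 (y = (77 - 7)² = 70² = 4900)
M(W) = 2*W*(-247 + W) (M(W) = (W + W)*(W - 247) = (2*W)*(-247 + W) = 2*W*(-247 + W))
1/(M(32) + y) = 1/(2*32*(-247 + 32) + 4900) = 1/(2*32*(-215) + 4900) = 1/(-13760 + 4900) = 1/(-8860) = -1/8860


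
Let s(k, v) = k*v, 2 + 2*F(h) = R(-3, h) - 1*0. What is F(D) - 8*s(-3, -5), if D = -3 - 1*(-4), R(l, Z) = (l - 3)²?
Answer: -103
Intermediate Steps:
R(l, Z) = (-3 + l)²
D = 1 (D = -3 + 4 = 1)
F(h) = 17 (F(h) = -1 + ((-3 - 3)² - 1*0)/2 = -1 + ((-6)² + 0)/2 = -1 + (36 + 0)/2 = -1 + (½)*36 = -1 + 18 = 17)
F(D) - 8*s(-3, -5) = 17 - (-24)*(-5) = 17 - 8*15 = 17 - 120 = -103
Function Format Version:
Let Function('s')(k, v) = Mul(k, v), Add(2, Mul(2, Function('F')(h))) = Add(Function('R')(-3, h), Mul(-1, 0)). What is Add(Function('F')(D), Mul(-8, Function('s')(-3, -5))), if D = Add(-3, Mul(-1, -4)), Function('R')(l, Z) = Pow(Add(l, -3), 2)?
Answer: -103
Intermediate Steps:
Function('R')(l, Z) = Pow(Add(-3, l), 2)
D = 1 (D = Add(-3, 4) = 1)
Function('F')(h) = 17 (Function('F')(h) = Add(-1, Mul(Rational(1, 2), Add(Pow(Add(-3, -3), 2), Mul(-1, 0)))) = Add(-1, Mul(Rational(1, 2), Add(Pow(-6, 2), 0))) = Add(-1, Mul(Rational(1, 2), Add(36, 0))) = Add(-1, Mul(Rational(1, 2), 36)) = Add(-1, 18) = 17)
Add(Function('F')(D), Mul(-8, Function('s')(-3, -5))) = Add(17, Mul(-8, Mul(-3, -5))) = Add(17, Mul(-8, 15)) = Add(17, -120) = -103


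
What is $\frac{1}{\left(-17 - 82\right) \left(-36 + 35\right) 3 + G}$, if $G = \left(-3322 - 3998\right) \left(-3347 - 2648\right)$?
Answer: $\frac{1}{43883697} \approx 2.2788 \cdot 10^{-8}$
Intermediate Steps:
$G = 43883400$ ($G = \left(-7320\right) \left(-5995\right) = 43883400$)
$\frac{1}{\left(-17 - 82\right) \left(-36 + 35\right) 3 + G} = \frac{1}{\left(-17 - 82\right) \left(-36 + 35\right) 3 + 43883400} = \frac{1}{\left(-99\right) \left(-1\right) 3 + 43883400} = \frac{1}{99 \cdot 3 + 43883400} = \frac{1}{297 + 43883400} = \frac{1}{43883697}$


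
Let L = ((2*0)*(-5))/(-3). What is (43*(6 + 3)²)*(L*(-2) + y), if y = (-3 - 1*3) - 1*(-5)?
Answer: -3483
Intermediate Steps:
L = 0 (L = (0*(-5))*(-⅓) = 0*(-⅓) = 0)
y = -1 (y = (-3 - 3) + 5 = -6 + 5 = -1)
(43*(6 + 3)²)*(L*(-2) + y) = (43*(6 + 3)²)*(0*(-2) - 1) = (43*9²)*(0 - 1) = (43*81)*(-1) = 3483*(-1) = -3483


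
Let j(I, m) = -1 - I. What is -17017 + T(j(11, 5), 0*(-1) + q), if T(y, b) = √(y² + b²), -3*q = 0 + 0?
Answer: -17005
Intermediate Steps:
q = 0 (q = -(0 + 0)/3 = -⅓*0 = 0)
T(y, b) = √(b² + y²)
-17017 + T(j(11, 5), 0*(-1) + q) = -17017 + √((0*(-1) + 0)² + (-1 - 1*11)²) = -17017 + √((0 + 0)² + (-1 - 11)²) = -17017 + √(0² + (-12)²) = -17017 + √(0 + 144) = -17017 + √144 = -17017 + 12 = -17005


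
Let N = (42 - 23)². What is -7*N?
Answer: -2527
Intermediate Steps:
N = 361 (N = 19² = 361)
-7*N = -7*361 = -2527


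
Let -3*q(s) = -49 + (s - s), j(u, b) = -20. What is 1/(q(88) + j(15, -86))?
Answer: -3/11 ≈ -0.27273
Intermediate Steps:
q(s) = 49/3 (q(s) = -(-49 + (s - s))/3 = -(-49 + 0)/3 = -1/3*(-49) = 49/3)
1/(q(88) + j(15, -86)) = 1/(49/3 - 20) = 1/(-11/3) = -3/11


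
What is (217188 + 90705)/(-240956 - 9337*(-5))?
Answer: -3539/2233 ≈ -1.5849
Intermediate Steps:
(217188 + 90705)/(-240956 - 9337*(-5)) = 307893/(-240956 + 46685) = 307893/(-194271) = 307893*(-1/194271) = -3539/2233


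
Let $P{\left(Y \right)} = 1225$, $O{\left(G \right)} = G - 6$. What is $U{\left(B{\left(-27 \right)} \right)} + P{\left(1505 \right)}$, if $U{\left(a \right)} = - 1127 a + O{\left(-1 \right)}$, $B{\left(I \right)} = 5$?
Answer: $-4417$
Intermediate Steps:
$O{\left(G \right)} = -6 + G$
$U{\left(a \right)} = -7 - 1127 a$ ($U{\left(a \right)} = - 1127 a - 7 = -7 - 1127 a$)
$U{\left(B{\left(-27 \right)} \right)} + P{\left(1505 \right)} = \left(-7 - 5635\right) + 1225 = -5642 + 1225 = -4417$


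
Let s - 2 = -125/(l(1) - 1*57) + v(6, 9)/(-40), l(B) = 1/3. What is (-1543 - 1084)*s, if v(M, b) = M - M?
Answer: -375661/34 ≈ -11049.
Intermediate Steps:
v(M, b) = 0
l(B) = 1/3
s = 143/34 (s = 2 + (-125/(1/3 - 1*57) + 0/(-40)) = 2 + (-125/(1/3 - 57) + 0*(-1/40)) = 2 + (-125/(-170/3) + 0) = 2 + (-125*(-3/170) + 0) = 2 + (75/34 + 0) = 2 + 75/34 = 143/34 ≈ 4.2059)
(-1543 - 1084)*s = (-1543 - 1084)*(143/34) = -2627*143/34 = -375661/34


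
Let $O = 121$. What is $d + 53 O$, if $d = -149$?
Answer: $6264$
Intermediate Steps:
$d + 53 O = -149 + 53 \cdot 121 = -149 + 6413 = 6264$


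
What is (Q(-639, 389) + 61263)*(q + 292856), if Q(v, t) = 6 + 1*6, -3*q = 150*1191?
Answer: 14295825150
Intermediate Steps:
q = -59550 (q = -50*1191 = -1/3*178650 = -59550)
Q(v, t) = 12 (Q(v, t) = 6 + 6 = 12)
(Q(-639, 389) + 61263)*(q + 292856) = (12 + 61263)*(-59550 + 292856) = 61275*233306 = 14295825150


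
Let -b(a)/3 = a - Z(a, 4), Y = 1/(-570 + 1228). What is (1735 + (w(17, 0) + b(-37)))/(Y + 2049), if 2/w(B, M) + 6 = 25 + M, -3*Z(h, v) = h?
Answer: 636286/692341 ≈ 0.91904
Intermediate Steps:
Z(h, v) = -h/3
Y = 1/658 ≈ 0.0015198
w(B, M) = 2/(19 + M) (w(B, M) = 2/(-6 + (25 + M)) = 2/(19 + M))
b(a) = -4*a (b(a) = -3*(a - (-1)*a/3) = -3*(a + a/3) = -4*a)
(1735 + (w(17, 0) + b(-37)))/(Y + 2049) = (1735 + (2/(19 + 0) - 4*(-37)))/(1/658 + 2049) = (1735 + (2/19 + 148))/(1348243/658) = (1735 + (2*(1/19) + 148))*(658/1348243) = (1735 + (2/19 + 148))*(658/1348243) = (1735 + 2814/19)*(658/1348243) = (35779/19)*(658/1348243) = 636286/692341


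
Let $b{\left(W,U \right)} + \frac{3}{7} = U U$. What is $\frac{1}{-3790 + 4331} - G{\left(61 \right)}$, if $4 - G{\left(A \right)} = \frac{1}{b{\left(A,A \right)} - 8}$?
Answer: $- \frac{56208257}{14059508} \approx -3.9979$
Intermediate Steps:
$b{\left(W,U \right)} = - \frac{3}{7} + U^{2}$ ($b{\left(W,U \right)} = - \frac{3}{7} + U U = - \frac{3}{7} + U^{2}$)
$G{\left(A \right)} = 4 - \frac{1}{- \frac{59}{7} + A^{2}}$ ($G{\left(A \right)} = 4 - \frac{1}{\left(- \frac{3}{7} + A^{2}\right) - 8} = 4 - \frac{1}{- \frac{59}{7} + A^{2}}$)
$\frac{1}{-3790 + 4331} - G{\left(61 \right)} = \frac{1}{-3790 + 4331} - \frac{-243 + 28 \cdot 61^{2}}{-59 + 7 \cdot 61^{2}} = \frac{1}{541} - \frac{-243 + 28 \cdot 3721}{-59 + 7 \cdot 3721} = \frac{1}{541} - \frac{-243 + 104188}{-59 + 26047} = \frac{1}{541} - \frac{1}{25988} \cdot 103945 = \frac{1}{541} - \frac{103945}{25988} = - \frac{56208257}{14059508}$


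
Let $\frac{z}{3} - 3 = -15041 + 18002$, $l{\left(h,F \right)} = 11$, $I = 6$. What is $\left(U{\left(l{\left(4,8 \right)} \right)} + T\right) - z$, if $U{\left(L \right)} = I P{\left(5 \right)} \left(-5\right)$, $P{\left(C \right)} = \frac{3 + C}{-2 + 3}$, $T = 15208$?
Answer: $6076$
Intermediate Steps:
$P{\left(C \right)} = 3 + C$ ($P{\left(C \right)} = \frac{3 + C}{1} = \left(3 + C\right) 1 = 3 + C$)
$U{\left(L \right)} = -240$ ($U{\left(L \right)} = 6 \left(3 + 5\right) \left(-5\right) = 6 \cdot 8 \left(-5\right) = 48 \left(-5\right) = -240$)
$z = 8892$ ($z = 9 + 3 \left(-15041 + 18002\right) = 9 + 3 \cdot 2961 = 9 + 8883 = 8892$)
$\left(U{\left(l{\left(4,8 \right)} \right)} + T\right) - z = \left(-240 + 15208\right) - 8892 = 14968 - 8892 = 6076$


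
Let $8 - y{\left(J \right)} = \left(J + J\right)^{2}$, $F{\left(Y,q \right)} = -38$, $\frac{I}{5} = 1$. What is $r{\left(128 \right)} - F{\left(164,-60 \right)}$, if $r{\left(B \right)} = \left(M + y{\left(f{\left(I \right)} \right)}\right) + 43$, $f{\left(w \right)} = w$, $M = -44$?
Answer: $-55$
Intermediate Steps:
$I = 5$ ($I = 5 \cdot 1 = 5$)
$y{\left(J \right)} = 8 - 4 J^{2}$ ($y{\left(J \right)} = 8 - \left(J + J\right)^{2} = 8 - \left(2 J\right)^{2} = 8 - 4 J^{2}$)
$r{\left(B \right)} = -93$ ($r{\left(B \right)} = \left(-44 + \left(8 - 4 \cdot 5^{2}\right)\right) + 43 = \left(-44 + \left(8 - 100\right)\right) + 43 = \left(-44 - 92\right) + 43 = -136 + 43 = -93$)
$r{\left(128 \right)} - F{\left(164,-60 \right)} = -93 - -38 = -93 + 38 = -55$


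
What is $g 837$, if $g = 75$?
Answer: $62775$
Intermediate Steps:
$g 837 = 75 \cdot 837 = 62775$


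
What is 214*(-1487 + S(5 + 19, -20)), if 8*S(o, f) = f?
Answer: -318753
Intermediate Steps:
S(o, f) = f/8
214*(-1487 + S(5 + 19, -20)) = 214*(-1487 + (1/8)*(-20)) = 214*(-1487 - 5/2) = 214*(-2979/2) = -318753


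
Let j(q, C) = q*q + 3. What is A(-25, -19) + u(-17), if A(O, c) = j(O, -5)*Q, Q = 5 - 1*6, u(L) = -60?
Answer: -688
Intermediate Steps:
Q = -1 (Q = 5 - 6 = -1)
j(q, C) = 3 + q**2 (j(q, C) = q**2 + 3 = 3 + q**2)
A(O, c) = -3 - O**2 (A(O, c) = (3 + O**2)*(-1) = -3 - O**2)
A(-25, -19) + u(-17) = (-3 - 1*(-25)**2) - 60 = (-3 - 1*625) - 60 = (-3 - 625) - 60 = -628 - 60 = -688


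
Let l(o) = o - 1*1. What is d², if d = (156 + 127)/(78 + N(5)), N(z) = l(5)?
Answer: 80089/6724 ≈ 11.911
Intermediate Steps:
l(o) = -1 + o (l(o) = o - 1 = -1 + o)
N(z) = 4 (N(z) = -1 + 5 = 4)
d = 283/82 (d = (156 + 127)/(78 + 4) = 283/82 ≈ 3.4512)
d² = (283/82)² = 80089/6724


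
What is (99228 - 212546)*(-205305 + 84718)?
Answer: 13664677666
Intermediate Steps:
(99228 - 212546)*(-205305 + 84718) = -113318*(-120587) = 13664677666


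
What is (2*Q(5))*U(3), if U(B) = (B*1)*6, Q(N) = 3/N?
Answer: 108/5 ≈ 21.600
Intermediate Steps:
U(B) = 6*B (U(B) = B*6 = 6*B)
(2*Q(5))*U(3) = (2*(3/5))*(6*3) = (2*(3*(1/5)))*18 = (2*(3/5))*18 = (6/5)*18 = 108/5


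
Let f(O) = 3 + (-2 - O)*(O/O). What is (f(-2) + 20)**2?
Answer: 529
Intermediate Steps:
f(O) = 1 - O (f(O) = 3 + (-2 - O)*1 = 3 + (-2 - O) = 1 - O)
(f(-2) + 20)**2 = ((1 - 1*(-2)) + 20)**2 = ((1 + 2) + 20)**2 = (3 + 20)**2 = 23**2 = 529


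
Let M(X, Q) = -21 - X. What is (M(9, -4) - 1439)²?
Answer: 2157961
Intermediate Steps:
(M(9, -4) - 1439)² = ((-21 - 1*9) - 1439)² = ((-21 - 9) - 1439)² = (-30 - 1439)² = (-1469)² = 2157961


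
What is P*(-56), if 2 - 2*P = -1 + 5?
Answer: 56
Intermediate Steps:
P = -1 (P = 1 - (-1 + 5)/2 = 1 - ½*4 = 1 - 2 = -1)
P*(-56) = -1*(-56) = 56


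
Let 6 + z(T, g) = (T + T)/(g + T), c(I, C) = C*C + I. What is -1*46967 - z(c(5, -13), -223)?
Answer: -2300741/49 ≈ -46954.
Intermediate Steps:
c(I, C) = I + C² (c(I, C) = C² + I = I + C²)
z(T, g) = -6 + 2*T/(T + g) (z(T, g) = -6 + (T + T)/(g + T) = -6 + (2*T)/(T + g) = -6 + 2*T/(T + g))
-1*46967 - z(c(5, -13), -223) = -1*46967 - 2*(-3*(-223) - 2*(5 + (-13)²))/((5 + (-13)²) - 223) = -46967 - 2*(669 - 2*(5 + 169))/((5 + 169) - 223) = -46967 - 2*(669 - 2*174)/(174 - 223) = -46967 - 2*(669 - 348)/(-49) = -46967 - 2*(-1)*321/49 = -46967 - 1*(-642/49) = -46967 + 642/49 = -2300741/49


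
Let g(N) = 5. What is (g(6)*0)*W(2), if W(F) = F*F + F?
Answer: 0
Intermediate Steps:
W(F) = F + F² (W(F) = F² + F = F + F²)
(g(6)*0)*W(2) = (5*0)*(2*(1 + 2)) = 0*(2*3) = 0*6 = 0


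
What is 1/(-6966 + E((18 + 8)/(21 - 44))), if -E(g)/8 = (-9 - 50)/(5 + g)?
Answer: -89/609118 ≈ -0.00014611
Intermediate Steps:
E(g) = 472/(5 + g) (E(g) = -8*(-9 - 50)/(5 + g) = -(-472)/(5 + g) = 472/(5 + g))
1/(-6966 + E((18 + 8)/(21 - 44))) = 1/(-6966 + 472/(5 + (18 + 8)/(21 - 44))) = 1/(-6966 + 472/(5 + 26/(-23))) = 1/(-6966 + 472/(5 + 26*(-1/23))) = 1/(-6966 + 472/(5 - 26/23)) = 1/(-6966 + 472/(89/23)) = 1/(-6966 + 472*(23/89)) = 1/(-6966 + 10856/89) = 1/(-609118/89) = -89/609118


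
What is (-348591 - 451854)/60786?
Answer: -266815/20262 ≈ -13.168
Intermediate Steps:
(-348591 - 451854)/60786 = -800445*1/60786 = -266815/20262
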